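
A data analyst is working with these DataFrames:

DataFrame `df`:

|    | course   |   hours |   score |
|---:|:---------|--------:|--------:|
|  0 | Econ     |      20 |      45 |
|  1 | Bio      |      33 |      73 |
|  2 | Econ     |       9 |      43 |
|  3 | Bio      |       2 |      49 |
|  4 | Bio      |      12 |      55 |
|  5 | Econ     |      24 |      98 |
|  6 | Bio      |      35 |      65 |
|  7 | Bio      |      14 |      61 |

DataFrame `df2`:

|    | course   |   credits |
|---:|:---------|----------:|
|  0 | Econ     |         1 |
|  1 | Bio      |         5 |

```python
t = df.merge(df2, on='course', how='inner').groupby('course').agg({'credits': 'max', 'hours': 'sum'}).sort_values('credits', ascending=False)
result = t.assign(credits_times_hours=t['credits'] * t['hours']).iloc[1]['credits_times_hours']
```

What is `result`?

53

merge on 'course' (how='inner') → 8 rows:
  course  hours  score  credits
0   Econ     20     45        1
1    Bio     33     73        5
2   Econ      9     43        1
3    Bio      2     49        5
4    Bio     12     55        5
5   Econ     24     98        1
6    Bio     35     65        5
7    Bio     14     61        5
group by course: max(credits), sum(hours):
        credits  hours
course                
Bio           5     96
Econ          1     53
sort by credits descending:
        credits  hours
course                
Bio           5     96
Econ          1     53
add column credits_times_hours = t['credits'] * t['hours']:
        credits  hours  credits_times_hours
course                                     
Bio           5     96                  480
Econ          1     53                   53
The value at position 1, column 'credits_times_hours' is 53.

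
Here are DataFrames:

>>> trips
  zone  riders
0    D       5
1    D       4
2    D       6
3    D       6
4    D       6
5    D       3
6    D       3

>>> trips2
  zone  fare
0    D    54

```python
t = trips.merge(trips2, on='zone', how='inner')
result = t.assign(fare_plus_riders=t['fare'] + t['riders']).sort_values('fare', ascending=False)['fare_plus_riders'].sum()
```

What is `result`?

merge on 'zone' (how='inner') → 7 rows:
  zone  riders  fare
0    D       5    54
1    D       4    54
2    D       6    54
3    D       6    54
4    D       6    54
5    D       3    54
6    D       3    54
add column fare_plus_riders = t['fare'] + t['riders']:
  zone  riders  fare  fare_plus_riders
0    D       5    54                59
1    D       4    54                58
2    D       6    54                60
3    D       6    54                60
4    D       6    54                60
5    D       3    54                57
6    D       3    54                57
sort by fare descending:
  zone  riders  fare  fare_plus_riders
0    D       5    54                59
1    D       4    54                58
2    D       6    54                60
3    D       6    54                60
4    D       6    54                60
5    D       3    54                57
6    D       3    54                57

411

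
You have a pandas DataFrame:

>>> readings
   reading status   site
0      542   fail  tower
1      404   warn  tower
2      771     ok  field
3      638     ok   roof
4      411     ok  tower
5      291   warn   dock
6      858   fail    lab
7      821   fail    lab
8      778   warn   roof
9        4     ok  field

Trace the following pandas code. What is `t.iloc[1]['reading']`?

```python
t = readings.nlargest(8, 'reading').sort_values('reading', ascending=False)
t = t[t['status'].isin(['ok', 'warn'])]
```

take 8 rows with largest reading:
   reading status   site
6      858   fail    lab
7      821   fail    lab
8      778   warn   roof
2      771     ok  field
3      638     ok   roof
0      542   fail  tower
4      411     ok  tower
1      404   warn  tower
sort by reading descending:
   reading status   site
6      858   fail    lab
7      821   fail    lab
8      778   warn   roof
2      771     ok  field
3      638     ok   roof
0      542   fail  tower
4      411     ok  tower
1      404   warn  tower
filter rows where status in ['ok', 'warn']:
   reading status   site
8      778   warn   roof
2      771     ok  field
3      638     ok   roof
4      411     ok  tower
1      404   warn  tower

771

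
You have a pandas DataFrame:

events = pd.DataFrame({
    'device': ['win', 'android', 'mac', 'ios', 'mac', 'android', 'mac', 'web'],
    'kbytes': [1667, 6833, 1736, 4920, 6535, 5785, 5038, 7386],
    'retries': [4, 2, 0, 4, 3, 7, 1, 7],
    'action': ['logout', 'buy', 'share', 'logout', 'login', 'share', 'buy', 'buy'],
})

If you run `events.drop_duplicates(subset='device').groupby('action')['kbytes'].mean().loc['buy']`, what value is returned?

drop duplicate device (keep=first):
    device  kbytes  retries  action
0      win    1667        4  logout
1  android    6833        2     buy
2      mac    1736        0   share
3      ios    4920        4  logout
7      web    7386        7     buy
group by action, mean of kbytes:
action
buy       7109.5
logout    3293.5
share     1736.0
Name: kbytes, dtype: float64
Finally, value at index 'buy' = 7109.5.

7109.5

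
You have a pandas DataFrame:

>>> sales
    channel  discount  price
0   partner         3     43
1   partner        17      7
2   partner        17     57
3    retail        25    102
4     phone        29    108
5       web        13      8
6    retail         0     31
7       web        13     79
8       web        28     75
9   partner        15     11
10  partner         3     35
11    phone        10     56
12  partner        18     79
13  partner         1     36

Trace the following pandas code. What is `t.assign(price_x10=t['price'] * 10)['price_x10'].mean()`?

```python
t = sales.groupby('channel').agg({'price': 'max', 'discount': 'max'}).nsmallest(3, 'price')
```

866.666666667

group by channel: max(price), max(discount):
         price  discount
channel                 
partner     79        18
phone      108        29
retail     102        25
web         79        28
take 3 rows with smallest price:
         price  discount
channel                 
partner     79        18
web         79        28
retail     102        25
add column price_x10 = t['price'] * 10:
         price  discount  price_x10
channel                            
partner     79        18        790
web         79        28        790
retail     102        25       1020
Reading off the mean of column 'price_x10', we get 866.666666667.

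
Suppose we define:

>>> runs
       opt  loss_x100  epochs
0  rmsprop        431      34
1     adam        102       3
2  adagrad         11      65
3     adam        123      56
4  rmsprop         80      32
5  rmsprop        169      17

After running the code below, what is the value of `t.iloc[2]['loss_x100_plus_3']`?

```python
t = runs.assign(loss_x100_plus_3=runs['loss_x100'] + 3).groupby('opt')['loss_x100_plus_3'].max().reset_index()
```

add column loss_x100_plus_3 = runs['loss_x100'] + 3:
       opt  loss_x100  epochs  loss_x100_plus_3
0  rmsprop        431      34               434
1     adam        102       3               105
2  adagrad         11      65                14
3     adam        123      56               126
4  rmsprop         80      32                83
5  rmsprop        169      17               172
group by opt, max of loss_x100_plus_3:
opt
adagrad     14
adam       126
rmsprop    434
Name: loss_x100_plus_3, dtype: int64
reset_index():
       opt  loss_x100_plus_3
0  adagrad                14
1     adam               126
2  rmsprop               434
value at position 2, column 'loss_x100_plus_3' → 434

434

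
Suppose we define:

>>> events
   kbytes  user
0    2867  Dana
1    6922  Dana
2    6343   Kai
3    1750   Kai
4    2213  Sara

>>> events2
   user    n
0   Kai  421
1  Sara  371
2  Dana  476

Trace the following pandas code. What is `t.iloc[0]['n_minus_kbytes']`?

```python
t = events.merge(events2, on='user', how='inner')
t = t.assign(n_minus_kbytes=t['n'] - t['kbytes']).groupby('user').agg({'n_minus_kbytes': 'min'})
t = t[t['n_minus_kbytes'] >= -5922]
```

-5922

merge on 'user' (how='inner') → 5 rows:
   kbytes  user    n
0    2867  Dana  476
1    6922  Dana  476
2    6343   Kai  421
3    1750   Kai  421
4    2213  Sara  371
add column n_minus_kbytes = t['n'] - t['kbytes']:
   kbytes  user    n  n_minus_kbytes
0    2867  Dana  476           -2391
1    6922  Dana  476           -6446
2    6343   Kai  421           -5922
3    1750   Kai  421           -1329
4    2213  Sara  371           -1842
group by user, min of n_minus_kbytes:
      n_minus_kbytes
user                
Dana           -6446
Kai            -5922
Sara           -1842
filter rows where n_minus_kbytes >= -5922:
      n_minus_kbytes
user                
Kai            -5922
Sara           -1842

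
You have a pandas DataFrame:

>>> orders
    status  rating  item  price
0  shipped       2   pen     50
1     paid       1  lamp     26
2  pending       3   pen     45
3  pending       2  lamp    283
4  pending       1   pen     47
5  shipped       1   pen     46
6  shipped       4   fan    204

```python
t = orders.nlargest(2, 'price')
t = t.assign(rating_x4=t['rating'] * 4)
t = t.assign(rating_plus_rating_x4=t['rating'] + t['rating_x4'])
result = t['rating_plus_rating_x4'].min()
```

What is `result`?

10

take 2 rows with largest price:
    status  rating  item  price
3  pending       2  lamp    283
6  shipped       4   fan    204
add column rating_x4 = t['rating'] * 4:
    status  rating  item  price  rating_x4
3  pending       2  lamp    283          8
6  shipped       4   fan    204         16
add column rating_plus_rating_x4 = t['rating'] + t['rating_x4']:
    status  rating  item  price  rating_x4  rating_plus_rating_x4
3  pending       2  lamp    283          8                     10
6  shipped       4   fan    204         16                     20
Taking the min of column 'rating_plus_rating_x4' gives 10.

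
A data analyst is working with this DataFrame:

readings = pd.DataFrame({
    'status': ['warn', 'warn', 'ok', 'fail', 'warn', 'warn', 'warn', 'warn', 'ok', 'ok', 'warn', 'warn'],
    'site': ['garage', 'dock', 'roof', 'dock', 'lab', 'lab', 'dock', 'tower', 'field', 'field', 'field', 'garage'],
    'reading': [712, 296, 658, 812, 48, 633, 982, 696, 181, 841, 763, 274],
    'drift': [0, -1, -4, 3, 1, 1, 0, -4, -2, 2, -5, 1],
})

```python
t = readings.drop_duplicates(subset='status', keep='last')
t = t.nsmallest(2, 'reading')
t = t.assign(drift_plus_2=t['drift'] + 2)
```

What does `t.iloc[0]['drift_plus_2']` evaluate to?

drop duplicate status (keep=last):
   status    site  reading  drift
3    fail    dock      812      3
9      ok   field      841      2
11   warn  garage      274      1
take 2 rows with smallest reading:
   status    site  reading  drift
11   warn  garage      274      1
3    fail    dock      812      3
add column drift_plus_2 = t['drift'] + 2:
   status    site  reading  drift  drift_plus_2
11   warn  garage      274      1             3
3    fail    dock      812      3             5

3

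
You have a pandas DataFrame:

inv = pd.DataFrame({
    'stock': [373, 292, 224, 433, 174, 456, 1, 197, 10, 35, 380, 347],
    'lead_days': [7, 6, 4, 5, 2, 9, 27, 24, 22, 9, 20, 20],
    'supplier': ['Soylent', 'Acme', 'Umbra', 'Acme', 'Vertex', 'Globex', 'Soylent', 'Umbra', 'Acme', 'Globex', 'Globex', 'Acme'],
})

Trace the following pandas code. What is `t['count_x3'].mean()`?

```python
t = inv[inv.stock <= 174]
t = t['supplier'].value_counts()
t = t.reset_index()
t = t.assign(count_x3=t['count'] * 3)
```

filter rows where stock <= 174:
   stock  lead_days supplier
4    174          2   Vertex
6      1         27  Soylent
8     10         22     Acme
9     35          9   Globex
value_counts of supplier:
supplier
Vertex     1
Soylent    1
Acme       1
Globex     1
Name: count, dtype: int64
reset_index():
  supplier  count
0   Vertex      1
1  Soylent      1
2     Acme      1
3   Globex      1
add column count_x3 = t['count'] * 3:
  supplier  count  count_x3
0   Vertex      1         3
1  Soylent      1         3
2     Acme      1         3
3   Globex      1         3
Hence 3.0.

3.0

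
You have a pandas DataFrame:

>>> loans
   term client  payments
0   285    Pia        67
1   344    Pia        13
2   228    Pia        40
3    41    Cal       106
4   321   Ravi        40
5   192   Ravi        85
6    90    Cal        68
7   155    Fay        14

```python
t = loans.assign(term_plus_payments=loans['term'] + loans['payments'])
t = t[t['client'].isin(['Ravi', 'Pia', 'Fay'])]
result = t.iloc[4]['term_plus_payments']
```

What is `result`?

277

add column term_plus_payments = loans['term'] + loans['payments']:
   term client  payments  term_plus_payments
0   285    Pia        67                 352
1   344    Pia        13                 357
2   228    Pia        40                 268
3    41    Cal       106                 147
4   321   Ravi        40                 361
5   192   Ravi        85                 277
6    90    Cal        68                 158
7   155    Fay        14                 169
filter rows where client in ['Ravi', 'Pia', 'Fay']:
   term client  payments  term_plus_payments
0   285    Pia        67                 352
1   344    Pia        13                 357
2   228    Pia        40                 268
4   321   Ravi        40                 361
5   192   Ravi        85                 277
7   155    Fay        14                 169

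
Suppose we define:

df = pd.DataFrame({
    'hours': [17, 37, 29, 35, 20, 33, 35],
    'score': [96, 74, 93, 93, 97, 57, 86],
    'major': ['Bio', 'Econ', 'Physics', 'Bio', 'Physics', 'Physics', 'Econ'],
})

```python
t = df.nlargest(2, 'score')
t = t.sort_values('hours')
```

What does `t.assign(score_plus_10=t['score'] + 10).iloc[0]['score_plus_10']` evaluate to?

take 2 rows with largest score:
   hours  score    major
4     20     97  Physics
0     17     96      Bio
sort by hours:
   hours  score    major
0     17     96      Bio
4     20     97  Physics
add column score_plus_10 = t['score'] + 10:
   hours  score    major  score_plus_10
0     17     96      Bio            106
4     20     97  Physics            107
The value at position 0, column 'score_plus_10' is 106.

106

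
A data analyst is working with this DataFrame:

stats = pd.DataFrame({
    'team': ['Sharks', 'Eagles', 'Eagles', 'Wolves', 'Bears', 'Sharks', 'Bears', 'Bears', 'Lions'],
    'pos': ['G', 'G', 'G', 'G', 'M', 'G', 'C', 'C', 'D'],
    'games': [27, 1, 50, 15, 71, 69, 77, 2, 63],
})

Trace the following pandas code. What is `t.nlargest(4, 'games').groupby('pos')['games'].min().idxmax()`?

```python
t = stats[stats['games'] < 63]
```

filter rows where games < 63:
     team pos  games
0  Sharks   G     27
1  Eagles   G      1
2  Eagles   G     50
3  Wolves   G     15
7   Bears   C      2
take 4 rows with largest games:
     team pos  games
2  Eagles   G     50
0  Sharks   G     27
3  Wolves   G     15
7   Bears   C      2
group by pos, min of games:
pos
C     2
G    15
Name: games, dtype: int64
So idxmax() = G.

G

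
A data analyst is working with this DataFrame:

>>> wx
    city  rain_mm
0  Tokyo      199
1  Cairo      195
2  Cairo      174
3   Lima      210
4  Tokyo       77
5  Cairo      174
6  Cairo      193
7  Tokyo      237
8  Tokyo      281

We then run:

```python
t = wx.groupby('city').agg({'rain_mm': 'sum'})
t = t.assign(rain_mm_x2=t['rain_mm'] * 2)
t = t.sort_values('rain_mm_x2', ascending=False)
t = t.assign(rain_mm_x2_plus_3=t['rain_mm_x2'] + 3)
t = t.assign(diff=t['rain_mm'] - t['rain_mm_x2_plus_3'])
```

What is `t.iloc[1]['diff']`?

group by city, sum of rain_mm:
       rain_mm
city          
Cairo      736
Lima       210
Tokyo      794
add column rain_mm_x2 = t['rain_mm'] * 2:
       rain_mm  rain_mm_x2
city                      
Cairo      736        1472
Lima       210         420
Tokyo      794        1588
sort by rain_mm_x2 descending:
       rain_mm  rain_mm_x2
city                      
Tokyo      794        1588
Cairo      736        1472
Lima       210         420
add column rain_mm_x2_plus_3 = t['rain_mm_x2'] + 3:
       rain_mm  rain_mm_x2  rain_mm_x2_plus_3
city                                         
Tokyo      794        1588               1591
Cairo      736        1472               1475
Lima       210         420                423
add column diff = t['rain_mm'] - t['rain_mm_x2_plus_3']:
       rain_mm  rain_mm_x2  rain_mm_x2_plus_3  diff
city                                               
Tokyo      794        1588               1591  -797
Cairo      736        1472               1475  -739
Lima       210         420                423  -213

-739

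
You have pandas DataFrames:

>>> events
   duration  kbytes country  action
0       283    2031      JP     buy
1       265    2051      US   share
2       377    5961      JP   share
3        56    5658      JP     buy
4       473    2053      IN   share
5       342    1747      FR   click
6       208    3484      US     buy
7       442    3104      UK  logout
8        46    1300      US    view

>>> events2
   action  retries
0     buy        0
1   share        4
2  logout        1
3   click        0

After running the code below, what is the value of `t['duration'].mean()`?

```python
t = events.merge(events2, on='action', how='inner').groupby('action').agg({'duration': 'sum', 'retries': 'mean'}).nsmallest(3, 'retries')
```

merge on 'action' (how='inner') → 8 rows:
   duration  kbytes country  action  retries
0       283    2031      JP     buy        0
1       265    2051      US   share        4
2       377    5961      JP   share        4
3        56    5658      JP     buy        0
4       473    2053      IN   share        4
5       342    1747      FR   click        0
6       208    3484      US     buy        0
7       442    3104      UK  logout        1
group by action: sum(duration), mean(retries):
        duration  retries
action                   
buy          547      0.0
click        342      0.0
logout       442      1.0
share       1115      4.0
take 3 rows with smallest retries:
        duration  retries
action                   
buy          547      0.0
click        342      0.0
logout       442      1.0
So mean() = 443.666666667.

443.666666667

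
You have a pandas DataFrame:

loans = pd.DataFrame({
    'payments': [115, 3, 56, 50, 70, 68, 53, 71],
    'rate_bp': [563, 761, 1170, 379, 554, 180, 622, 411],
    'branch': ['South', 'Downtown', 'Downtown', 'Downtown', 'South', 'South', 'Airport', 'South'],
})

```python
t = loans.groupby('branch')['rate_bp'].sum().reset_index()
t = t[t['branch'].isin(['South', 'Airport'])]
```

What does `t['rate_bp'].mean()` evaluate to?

1165.0

group by branch, sum of rate_bp:
branch
Airport      622
Downtown    2310
South       1708
Name: rate_bp, dtype: int64
reset_index():
     branch  rate_bp
0   Airport      622
1  Downtown     2310
2     South     1708
filter rows where branch in ['South', 'Airport']:
    branch  rate_bp
0  Airport      622
2    South     1708
Hence 1165.0.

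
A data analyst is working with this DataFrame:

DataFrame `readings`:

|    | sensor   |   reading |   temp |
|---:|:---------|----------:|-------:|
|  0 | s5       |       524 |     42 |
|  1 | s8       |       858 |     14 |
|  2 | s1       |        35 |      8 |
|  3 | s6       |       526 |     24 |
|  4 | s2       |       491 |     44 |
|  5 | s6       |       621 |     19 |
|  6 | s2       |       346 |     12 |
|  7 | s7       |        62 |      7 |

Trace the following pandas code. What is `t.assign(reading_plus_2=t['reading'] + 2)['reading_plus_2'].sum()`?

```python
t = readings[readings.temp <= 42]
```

2986

filter rows where temp <= 42:
  sensor  reading  temp
0     s5      524    42
1     s8      858    14
2     s1       35     8
3     s6      526    24
5     s6      621    19
6     s2      346    12
7     s7       62     7
add column reading_plus_2 = t['reading'] + 2:
  sensor  reading  temp  reading_plus_2
0     s5      524    42             526
1     s8      858    14             860
2     s1       35     8              37
3     s6      526    24             528
5     s6      621    19             623
6     s2      346    12             348
7     s7       62     7              64
The sum of column 'reading_plus_2' is 2986.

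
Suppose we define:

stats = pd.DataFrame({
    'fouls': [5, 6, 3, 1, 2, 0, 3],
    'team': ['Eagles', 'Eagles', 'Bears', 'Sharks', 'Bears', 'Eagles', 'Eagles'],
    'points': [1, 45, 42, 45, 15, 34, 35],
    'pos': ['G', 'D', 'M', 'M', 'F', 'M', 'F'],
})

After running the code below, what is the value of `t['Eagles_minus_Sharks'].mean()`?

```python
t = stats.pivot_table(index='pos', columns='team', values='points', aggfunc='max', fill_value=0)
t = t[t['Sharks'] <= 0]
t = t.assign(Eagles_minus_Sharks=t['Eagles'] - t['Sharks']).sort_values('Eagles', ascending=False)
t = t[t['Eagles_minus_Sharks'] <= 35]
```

18.0

pivot: rows=pos, cols=team, max(points):
team  Bears  Eagles  Sharks
pos                        
D         0      45       0
F        15      35       0
G         0       1       0
M        42      34      45
filter rows where Sharks <= 0:
team  Bears  Eagles  Sharks
pos                        
D         0      45       0
F        15      35       0
G         0       1       0
add column Eagles_minus_Sharks = t['Eagles'] - t['Sharks']:
team  Bears  Eagles  Sharks  Eagles_minus_Sharks
pos                                             
D         0      45       0                   45
F        15      35       0                   35
G         0       1       0                    1
sort by Eagles descending:
team  Bears  Eagles  Sharks  Eagles_minus_Sharks
pos                                             
D         0      45       0                   45
F        15      35       0                   35
G         0       1       0                    1
filter rows where Eagles_minus_Sharks <= 35:
team  Bears  Eagles  Sharks  Eagles_minus_Sharks
pos                                             
F        15      35       0                   35
G         0       1       0                    1
So mean() = 18.0.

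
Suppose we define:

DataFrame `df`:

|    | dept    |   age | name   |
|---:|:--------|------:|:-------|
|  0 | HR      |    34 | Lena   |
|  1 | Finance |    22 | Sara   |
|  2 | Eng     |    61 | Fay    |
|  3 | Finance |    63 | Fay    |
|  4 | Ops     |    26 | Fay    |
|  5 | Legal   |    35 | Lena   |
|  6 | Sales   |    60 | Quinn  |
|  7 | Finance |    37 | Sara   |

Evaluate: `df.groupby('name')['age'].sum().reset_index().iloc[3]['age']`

59

group by name, sum of age:
name
Fay      150
Lena      69
Quinn     60
Sara      59
Name: age, dtype: int64
reset_index():
    name  age
0    Fay  150
1   Lena   69
2  Quinn   60
3   Sara   59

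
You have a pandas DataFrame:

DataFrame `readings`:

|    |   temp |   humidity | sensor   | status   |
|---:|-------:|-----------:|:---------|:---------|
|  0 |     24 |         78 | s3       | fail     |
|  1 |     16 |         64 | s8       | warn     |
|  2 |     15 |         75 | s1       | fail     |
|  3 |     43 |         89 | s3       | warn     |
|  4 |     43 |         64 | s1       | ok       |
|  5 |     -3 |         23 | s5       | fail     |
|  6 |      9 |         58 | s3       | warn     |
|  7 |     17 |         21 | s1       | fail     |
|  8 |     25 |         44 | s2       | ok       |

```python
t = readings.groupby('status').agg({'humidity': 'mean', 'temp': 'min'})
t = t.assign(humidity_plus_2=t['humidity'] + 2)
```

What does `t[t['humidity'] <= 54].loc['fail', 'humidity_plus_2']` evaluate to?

51.25

group by status: mean(humidity), min(temp):
         humidity  temp
status                 
fail    49.250000    -3
ok      54.000000    25
warn    70.333333     9
add column humidity_plus_2 = t['humidity'] + 2:
         humidity  temp  humidity_plus_2
status                                  
fail    49.250000    -3        51.250000
ok      54.000000    25        56.000000
warn    70.333333     9        72.333333
filter rows where humidity <= 54:
        humidity  temp  humidity_plus_2
status                                 
fail       49.25    -3            51.25
ok         54.00    25            56.00
Then the value at row 'fail', column 'humidity_plus_2': 51.25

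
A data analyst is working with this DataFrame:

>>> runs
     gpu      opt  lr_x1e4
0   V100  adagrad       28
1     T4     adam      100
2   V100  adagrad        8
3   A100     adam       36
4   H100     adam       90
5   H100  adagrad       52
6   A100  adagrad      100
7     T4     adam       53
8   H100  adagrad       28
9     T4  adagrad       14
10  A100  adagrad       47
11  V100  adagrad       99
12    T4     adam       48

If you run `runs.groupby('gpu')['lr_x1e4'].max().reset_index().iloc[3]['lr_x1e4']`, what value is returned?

99

group by gpu, max of lr_x1e4:
gpu
A100    100
H100     90
T4      100
V100     99
Name: lr_x1e4, dtype: int64
reset_index():
    gpu  lr_x1e4
0  A100      100
1  H100       90
2    T4      100
3  V100       99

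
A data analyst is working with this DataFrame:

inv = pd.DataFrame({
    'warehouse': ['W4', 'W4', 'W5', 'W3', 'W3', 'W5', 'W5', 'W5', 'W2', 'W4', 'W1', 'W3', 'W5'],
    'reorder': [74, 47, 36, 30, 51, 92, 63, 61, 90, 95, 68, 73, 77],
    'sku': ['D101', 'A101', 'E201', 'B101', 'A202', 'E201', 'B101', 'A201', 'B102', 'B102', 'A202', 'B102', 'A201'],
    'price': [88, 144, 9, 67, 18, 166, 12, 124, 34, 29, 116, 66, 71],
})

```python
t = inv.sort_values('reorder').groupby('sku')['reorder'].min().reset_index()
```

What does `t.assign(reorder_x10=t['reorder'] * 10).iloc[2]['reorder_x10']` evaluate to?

510

sort by reorder:
   warehouse  reorder   sku  price
3         W3       30  B101     67
2         W5       36  E201      9
1         W4       47  A101    144
4         W3       51  A202     18
7         W5       61  A201    124
6         W5       63  B101     12
10        W1       68  A202    116
11        W3       73  B102     66
0         W4       74  D101     88
12        W5       77  A201     71
8         W2       90  B102     34
5         W5       92  E201    166
9         W4       95  B102     29
group by sku, min of reorder:
sku
A101    47
A201    61
A202    51
B101    30
B102    73
D101    74
E201    36
Name: reorder, dtype: int64
reset_index():
    sku  reorder
0  A101       47
1  A201       61
2  A202       51
3  B101       30
4  B102       73
5  D101       74
6  E201       36
add column reorder_x10 = t['reorder'] * 10:
    sku  reorder  reorder_x10
0  A101       47          470
1  A201       61          610
2  A202       51          510
3  B101       30          300
4  B102       73          730
5  D101       74          740
6  E201       36          360
The value at position 2, column 'reorder_x10' is 510.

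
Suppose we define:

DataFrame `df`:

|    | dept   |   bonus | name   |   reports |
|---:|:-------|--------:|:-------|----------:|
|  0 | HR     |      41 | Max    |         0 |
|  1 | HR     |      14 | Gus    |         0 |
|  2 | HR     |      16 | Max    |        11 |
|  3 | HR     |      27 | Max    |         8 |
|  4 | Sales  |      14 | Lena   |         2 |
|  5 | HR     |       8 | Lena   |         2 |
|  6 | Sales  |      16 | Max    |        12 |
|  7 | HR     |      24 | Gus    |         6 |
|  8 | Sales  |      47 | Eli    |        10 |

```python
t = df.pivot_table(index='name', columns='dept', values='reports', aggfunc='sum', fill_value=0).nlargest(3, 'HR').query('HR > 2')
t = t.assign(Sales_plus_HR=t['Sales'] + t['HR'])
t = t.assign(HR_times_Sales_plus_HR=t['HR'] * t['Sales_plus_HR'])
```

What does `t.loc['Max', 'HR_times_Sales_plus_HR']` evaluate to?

pivot: rows=name, cols=dept, sum(reports):
dept  HR  Sales
name           
Eli    0     10
Gus    6      0
Lena   2      2
Max   19     12
take 3 rows with largest HR:
dept  HR  Sales
name           
Max   19     12
Gus    6      0
Lena   2      2
filter rows where HR > 2:
dept  HR  Sales
name           
Max   19     12
Gus    6      0
add column Sales_plus_HR = t['Sales'] + t['HR']:
dept  HR  Sales  Sales_plus_HR
name                          
Max   19     12             31
Gus    6      0              6
add column HR_times_Sales_plus_HR = t['HR'] * t['Sales_plus_HR']:
dept  HR  Sales  Sales_plus_HR  HR_times_Sales_plus_HR
name                                                  
Max   19     12             31                     589
Gus    6      0              6                      36
Hence 589.

589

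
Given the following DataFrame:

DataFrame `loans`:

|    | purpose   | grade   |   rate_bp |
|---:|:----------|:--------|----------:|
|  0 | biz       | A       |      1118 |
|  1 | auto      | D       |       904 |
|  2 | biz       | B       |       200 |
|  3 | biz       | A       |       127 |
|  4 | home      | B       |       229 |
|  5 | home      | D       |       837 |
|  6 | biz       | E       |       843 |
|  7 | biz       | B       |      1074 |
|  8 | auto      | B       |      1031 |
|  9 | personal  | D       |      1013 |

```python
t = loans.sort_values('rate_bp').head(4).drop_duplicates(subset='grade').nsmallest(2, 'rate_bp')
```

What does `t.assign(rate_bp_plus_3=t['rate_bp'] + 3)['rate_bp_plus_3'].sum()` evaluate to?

sort by rate_bp:
    purpose grade  rate_bp
3       biz     A      127
2       biz     B      200
4      home     B      229
5      home     D      837
6       biz     E      843
1      auto     D      904
9  personal     D     1013
8      auto     B     1031
7       biz     B     1074
0       biz     A     1118
take first 4 rows:
  purpose grade  rate_bp
3     biz     A      127
2     biz     B      200
4    home     B      229
5    home     D      837
drop duplicate grade (keep=first):
  purpose grade  rate_bp
3     biz     A      127
2     biz     B      200
5    home     D      837
take 2 rows with smallest rate_bp:
  purpose grade  rate_bp
3     biz     A      127
2     biz     B      200
add column rate_bp_plus_3 = t['rate_bp'] + 3:
  purpose grade  rate_bp  rate_bp_plus_3
3     biz     A      127             130
2     biz     B      200             203
Hence 333.

333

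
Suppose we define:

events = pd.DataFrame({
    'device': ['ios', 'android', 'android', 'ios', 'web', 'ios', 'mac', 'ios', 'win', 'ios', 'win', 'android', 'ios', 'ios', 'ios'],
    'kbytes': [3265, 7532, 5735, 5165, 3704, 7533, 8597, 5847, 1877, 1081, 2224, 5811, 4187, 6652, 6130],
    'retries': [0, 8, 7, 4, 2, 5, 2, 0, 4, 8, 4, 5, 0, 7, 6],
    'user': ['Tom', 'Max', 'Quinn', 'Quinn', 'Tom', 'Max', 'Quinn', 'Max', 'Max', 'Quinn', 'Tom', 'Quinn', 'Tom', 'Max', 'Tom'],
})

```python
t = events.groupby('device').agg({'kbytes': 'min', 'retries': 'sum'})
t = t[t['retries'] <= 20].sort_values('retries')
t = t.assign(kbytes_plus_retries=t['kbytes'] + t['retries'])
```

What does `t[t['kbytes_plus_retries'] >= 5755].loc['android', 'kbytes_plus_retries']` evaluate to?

5755

group by device: min(kbytes), sum(retries):
         kbytes  retries
device                  
android    5735       20
ios        1081       30
mac        8597        2
web        3704        2
win        1877        8
filter rows where retries <= 20:
         kbytes  retries
device                  
android    5735       20
mac        8597        2
web        3704        2
win        1877        8
sort by retries:
         kbytes  retries
device                  
mac        8597        2
web        3704        2
win        1877        8
android    5735       20
add column kbytes_plus_retries = t['kbytes'] + t['retries']:
         kbytes  retries  kbytes_plus_retries
device                                       
mac        8597        2                 8599
web        3704        2                 3706
win        1877        8                 1885
android    5735       20                 5755
filter rows where kbytes_plus_retries >= 5755:
         kbytes  retries  kbytes_plus_retries
device                                       
mac        8597        2                 8599
android    5735       20                 5755
Finally, value at row 'android', column 'kbytes_plus_retries' = 5755.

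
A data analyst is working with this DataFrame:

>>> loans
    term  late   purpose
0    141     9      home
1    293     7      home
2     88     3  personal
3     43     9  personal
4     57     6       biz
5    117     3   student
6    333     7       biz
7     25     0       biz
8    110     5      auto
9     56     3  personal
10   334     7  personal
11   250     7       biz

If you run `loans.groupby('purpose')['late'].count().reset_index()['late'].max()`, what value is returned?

group by purpose, count of late:
purpose
auto        1
biz         4
home        2
personal    4
student     1
Name: late, dtype: int64
reset_index():
    purpose  late
0      auto     1
1       biz     4
2      home     2
3  personal     4
4   student     1

4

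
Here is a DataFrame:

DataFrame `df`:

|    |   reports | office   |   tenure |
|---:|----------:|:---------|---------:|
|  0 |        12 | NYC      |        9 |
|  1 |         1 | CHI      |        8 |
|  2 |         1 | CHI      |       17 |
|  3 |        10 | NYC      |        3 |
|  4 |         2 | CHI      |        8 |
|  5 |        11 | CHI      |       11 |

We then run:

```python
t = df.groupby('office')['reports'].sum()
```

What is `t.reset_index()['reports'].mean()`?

18.5

group by office, sum of reports:
office
CHI    15
NYC    22
Name: reports, dtype: int64
reset_index():
  office  reports
0    CHI       15
1    NYC       22
Reading off the mean of column 'reports', we get 18.5.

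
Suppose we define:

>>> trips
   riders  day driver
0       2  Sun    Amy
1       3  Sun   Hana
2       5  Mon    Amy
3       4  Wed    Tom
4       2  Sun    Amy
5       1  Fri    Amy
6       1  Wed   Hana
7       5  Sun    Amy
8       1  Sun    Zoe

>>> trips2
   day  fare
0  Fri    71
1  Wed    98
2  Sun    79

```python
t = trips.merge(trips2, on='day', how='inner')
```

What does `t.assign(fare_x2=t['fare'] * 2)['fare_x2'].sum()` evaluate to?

1324

merge on 'day' (how='inner') → 8 rows:
   riders  day driver  fare
0       2  Sun    Amy    79
1       3  Sun   Hana    79
2       4  Wed    Tom    98
3       2  Sun    Amy    79
4       1  Fri    Amy    71
5       1  Wed   Hana    98
6       5  Sun    Amy    79
7       1  Sun    Zoe    79
add column fare_x2 = t['fare'] * 2:
   riders  day driver  fare  fare_x2
0       2  Sun    Amy    79      158
1       3  Sun   Hana    79      158
2       4  Wed    Tom    98      196
3       2  Sun    Amy    79      158
4       1  Fri    Amy    71      142
5       1  Wed   Hana    98      196
6       5  Sun    Amy    79      158
7       1  Sun    Zoe    79      158
The sum of column 'fare_x2' is 1324.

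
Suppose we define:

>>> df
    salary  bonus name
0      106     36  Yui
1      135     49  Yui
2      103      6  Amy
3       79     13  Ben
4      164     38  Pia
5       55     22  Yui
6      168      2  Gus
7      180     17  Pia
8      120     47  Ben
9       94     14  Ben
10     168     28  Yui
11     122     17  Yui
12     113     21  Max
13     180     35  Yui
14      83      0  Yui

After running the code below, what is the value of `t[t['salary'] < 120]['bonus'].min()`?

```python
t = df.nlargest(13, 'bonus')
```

6

take 13 rows with largest bonus:
    salary  bonus name
1      135     49  Yui
8      120     47  Ben
4      164     38  Pia
0      106     36  Yui
13     180     35  Yui
10     168     28  Yui
5       55     22  Yui
12     113     21  Max
7      180     17  Pia
11     122     17  Yui
9       94     14  Ben
3       79     13  Ben
2      103      6  Amy
filter rows where salary < 120:
    salary  bonus name
0      106     36  Yui
5       55     22  Yui
12     113     21  Max
9       94     14  Ben
3       79     13  Ben
2      103      6  Amy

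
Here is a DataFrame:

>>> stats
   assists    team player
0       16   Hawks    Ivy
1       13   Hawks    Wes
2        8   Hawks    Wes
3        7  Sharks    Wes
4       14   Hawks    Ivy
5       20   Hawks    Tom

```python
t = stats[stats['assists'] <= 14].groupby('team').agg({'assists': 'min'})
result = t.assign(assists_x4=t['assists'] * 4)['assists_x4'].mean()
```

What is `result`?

30.0

filter rows where assists <= 14:
   assists    team player
1       13   Hawks    Wes
2        8   Hawks    Wes
3        7  Sharks    Wes
4       14   Hawks    Ivy
group by team, min of assists:
        assists
team           
Hawks         8
Sharks        7
add column assists_x4 = t['assists'] * 4:
        assists  assists_x4
team                       
Hawks         8          32
Sharks        7          28
The mean of column 'assists_x4' is 30.0.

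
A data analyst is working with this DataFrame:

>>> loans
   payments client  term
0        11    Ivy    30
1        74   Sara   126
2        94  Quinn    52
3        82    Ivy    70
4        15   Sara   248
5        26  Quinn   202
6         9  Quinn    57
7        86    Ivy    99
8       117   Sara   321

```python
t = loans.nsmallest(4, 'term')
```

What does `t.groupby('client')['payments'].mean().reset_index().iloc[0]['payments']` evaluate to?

take 4 rows with smallest term:
   payments client  term
0        11    Ivy    30
2        94  Quinn    52
6         9  Quinn    57
3        82    Ivy    70
group by client, mean of payments:
client
Ivy      46.5
Quinn    51.5
Name: payments, dtype: float64
reset_index():
  client  payments
0    Ivy      46.5
1  Quinn      51.5
Reading off the value at position 0, column 'payments', we get 46.5.

46.5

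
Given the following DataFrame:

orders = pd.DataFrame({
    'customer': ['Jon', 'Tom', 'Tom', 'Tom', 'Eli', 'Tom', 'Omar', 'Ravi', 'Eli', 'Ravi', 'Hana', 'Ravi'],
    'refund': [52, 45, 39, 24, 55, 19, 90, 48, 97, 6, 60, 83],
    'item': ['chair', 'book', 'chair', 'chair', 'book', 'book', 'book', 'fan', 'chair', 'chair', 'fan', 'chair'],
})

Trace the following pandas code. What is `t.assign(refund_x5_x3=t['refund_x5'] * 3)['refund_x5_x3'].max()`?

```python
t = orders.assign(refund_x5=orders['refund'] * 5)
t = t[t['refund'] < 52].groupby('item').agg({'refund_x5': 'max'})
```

720

add column refund_x5 = orders['refund'] * 5:
   customer  refund   item  refund_x5
0       Jon      52  chair        260
1       Tom      45   book        225
2       Tom      39  chair        195
3       Tom      24  chair        120
4       Eli      55   book        275
5       Tom      19   book         95
6      Omar      90   book        450
7      Ravi      48    fan        240
8       Eli      97  chair        485
9      Ravi       6  chair         30
10     Hana      60    fan        300
11     Ravi      83  chair        415
filter rows where refund < 52:
  customer  refund   item  refund_x5
1      Tom      45   book        225
2      Tom      39  chair        195
3      Tom      24  chair        120
5      Tom      19   book         95
7     Ravi      48    fan        240
9     Ravi       6  chair         30
group by item, max of refund_x5:
       refund_x5
item            
book         225
chair        195
fan          240
add column refund_x5_x3 = t['refund_x5'] * 3:
       refund_x5  refund_x5_x3
item                          
book         225           675
chair        195           585
fan          240           720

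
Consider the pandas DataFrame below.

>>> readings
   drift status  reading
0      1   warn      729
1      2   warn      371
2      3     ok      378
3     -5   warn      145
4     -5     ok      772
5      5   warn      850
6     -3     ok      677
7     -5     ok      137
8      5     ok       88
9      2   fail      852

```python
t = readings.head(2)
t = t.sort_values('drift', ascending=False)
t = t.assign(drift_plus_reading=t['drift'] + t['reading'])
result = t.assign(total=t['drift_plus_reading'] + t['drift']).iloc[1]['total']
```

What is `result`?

731

take first 2 rows:
   drift status  reading
0      1   warn      729
1      2   warn      371
sort by drift descending:
   drift status  reading
1      2   warn      371
0      1   warn      729
add column drift_plus_reading = t['drift'] + t['reading']:
   drift status  reading  drift_plus_reading
1      2   warn      371                 373
0      1   warn      729                 730
add column total = t['drift_plus_reading'] + t['drift']:
   drift status  reading  drift_plus_reading  total
1      2   warn      371                 373    375
0      1   warn      729                 730    731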